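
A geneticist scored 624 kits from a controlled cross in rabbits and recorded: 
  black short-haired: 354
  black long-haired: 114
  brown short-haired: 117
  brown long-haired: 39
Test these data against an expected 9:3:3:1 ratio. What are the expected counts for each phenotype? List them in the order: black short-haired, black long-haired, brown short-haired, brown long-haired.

351, 117, 117, 39

Total ratio parts = 16. Expected numbers out of 624:
  black short-haired: 624 × 9/16 = 351
  black long-haired: 624 × 3/16 = 117
  brown short-haired: 624 × 3/16 = 117
  brown long-haired: 624 × 1/16 = 39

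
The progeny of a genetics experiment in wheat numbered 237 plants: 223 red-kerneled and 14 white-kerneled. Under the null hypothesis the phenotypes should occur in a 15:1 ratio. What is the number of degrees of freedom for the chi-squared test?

1

A goodness-of-fit test with 2 phenotype classes has df = 2 − 1 = 1.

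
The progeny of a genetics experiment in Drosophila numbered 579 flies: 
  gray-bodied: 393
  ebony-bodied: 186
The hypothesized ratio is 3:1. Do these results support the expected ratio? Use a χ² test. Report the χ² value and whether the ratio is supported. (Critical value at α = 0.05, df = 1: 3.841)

15.674; not consistent

Under the 3:1 hypothesis (Σ ratio = 4, N = 579):
  gray-bodied: 579 × 3/4 = 434.25
  ebony-bodied: 579 × 1/4 = 144.75
χ² = Σ (O − E)² / E
  gray-bodied: (393 − 434.25)² / 434.25 = 3.9184
  ebony-bodied: (186 − 144.75)² / 144.75 = 11.7552
χ² = 3.9184 + 11.7552 = 15.6736 ≈ 15.674
Degrees of freedom = 2 − 1 = 1; critical value at α = 0.05 is 3.841.
Since 15.674 > 3.841, we reject the null hypothesis — the data do not fit the 3:1 ratio.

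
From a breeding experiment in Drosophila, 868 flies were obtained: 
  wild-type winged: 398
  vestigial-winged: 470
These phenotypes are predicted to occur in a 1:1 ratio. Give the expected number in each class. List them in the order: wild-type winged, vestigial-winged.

Expected counts for N = 868 under a 1:1 ratio (total parts = 2):
  wild-type winged: 868 × 1/2 = 434
  vestigial-winged: 868 × 1/2 = 434

434, 434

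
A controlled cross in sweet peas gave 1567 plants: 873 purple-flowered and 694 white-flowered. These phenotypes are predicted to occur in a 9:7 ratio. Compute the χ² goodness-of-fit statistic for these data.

Total ratio parts = 16. Expected numbers out of 1567:
  purple-flowered: 1567 × 9/16 = 881.4375
  white-flowered: 1567 × 7/16 = 685.5625
χ² = Σ (O − E)² / E
  purple-flowered: (873 − 881.4375)² / 881.4375 = 0.0808
  white-flowered: (694 − 685.5625)² / 685.5625 = 0.1038
χ² = 0.0808 + 0.1038 = 0.1846 ≈ 0.185

0.185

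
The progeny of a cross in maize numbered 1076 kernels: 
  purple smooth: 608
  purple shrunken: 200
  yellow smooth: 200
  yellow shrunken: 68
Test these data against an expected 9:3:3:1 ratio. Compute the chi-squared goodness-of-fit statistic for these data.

0.051

The 9:3:3:1 ratio has 16 parts, so with N = 1076 the expected counts are:
  purple smooth: 1076 × 9/16 = 605.25
  purple shrunken: 1076 × 3/16 = 201.75
  yellow smooth: 1076 × 3/16 = 201.75
  yellow shrunken: 1076 × 1/16 = 67.25
χ² = Σ (O − E)² / E
  purple smooth: (608 − 605.25)² / 605.25 = 0.0125
  purple shrunken: (200 − 201.75)² / 201.75 = 0.0152
  yellow smooth: (200 − 201.75)² / 201.75 = 0.0152
  yellow shrunken: (68 − 67.25)² / 67.25 = 0.0084
χ² = 0.0125 + 0.0152 + 0.0152 + 0.0084 = 0.0513 ≈ 0.051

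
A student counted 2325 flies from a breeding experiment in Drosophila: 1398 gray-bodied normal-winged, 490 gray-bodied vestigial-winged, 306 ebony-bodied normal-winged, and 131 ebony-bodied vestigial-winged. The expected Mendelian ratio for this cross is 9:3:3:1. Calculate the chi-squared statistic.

53.063

Expected counts for N = 2325 under a 9:3:3:1 ratio (total parts = 16):
  gray-bodied normal-winged: 2325 × 9/16 = 1307.8125
  gray-bodied vestigial-winged: 2325 × 3/16 = 435.9375
  ebony-bodied normal-winged: 2325 × 3/16 = 435.9375
  ebony-bodied vestigial-winged: 2325 × 1/16 = 145.3125
χ² = Σ (O − E)² / E
  gray-bodied normal-winged: (1398 − 1307.8125)² / 1307.8125 = 6.2194
  gray-bodied vestigial-winged: (490 − 435.9375)² / 435.9375 = 6.7045
  ebony-bodied normal-winged: (306 − 435.9375)² / 435.9375 = 38.7298
  ebony-bodied vestigial-winged: (131 − 145.3125)² / 145.3125 = 1.4097
χ² = 6.2194 + 6.7045 + 38.7298 + 1.4097 = 53.0634 ≈ 53.063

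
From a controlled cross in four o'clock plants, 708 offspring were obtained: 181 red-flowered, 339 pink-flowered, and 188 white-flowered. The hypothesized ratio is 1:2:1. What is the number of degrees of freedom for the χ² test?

2

A goodness-of-fit test with 3 phenotype classes has df = 3 − 1 = 2.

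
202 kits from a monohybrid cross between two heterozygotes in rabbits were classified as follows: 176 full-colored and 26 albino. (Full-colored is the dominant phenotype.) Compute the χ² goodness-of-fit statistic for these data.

15.848

For a monohybrid cross between heterozygotes with complete dominance, the expected phenotypic ratio is 3:1.
Expected counts for N = 202 under a 3:1 ratio (total parts = 4):
  full-colored: 202 × 3/4 = 151.5
  albino: 202 × 1/4 = 50.5
χ² = Σ (O − E)² / E
  full-colored: (176 − 151.5)² / 151.5 = 3.9620
  albino: (26 − 50.5)² / 50.5 = 11.8861
χ² = 3.9620 + 11.8861 = 15.8481 ≈ 15.848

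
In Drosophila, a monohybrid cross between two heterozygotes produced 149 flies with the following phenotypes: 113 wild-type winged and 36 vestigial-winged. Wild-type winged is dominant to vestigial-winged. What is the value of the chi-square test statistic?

0.056

For a monohybrid cross between heterozygotes with complete dominance, the expected phenotypic ratio is 3:1.
The 3:1 ratio has 4 parts, so with N = 149 the expected counts are:
  wild-type winged: 149 × 3/4 = 111.75
  vestigial-winged: 149 × 1/4 = 37.25
χ² = Σ (O − E)² / E
  wild-type winged: (113 − 111.75)² / 111.75 = 0.0140
  vestigial-winged: (36 − 37.25)² / 37.25 = 0.0419
χ² = 0.0140 + 0.0419 = 0.0559 ≈ 0.056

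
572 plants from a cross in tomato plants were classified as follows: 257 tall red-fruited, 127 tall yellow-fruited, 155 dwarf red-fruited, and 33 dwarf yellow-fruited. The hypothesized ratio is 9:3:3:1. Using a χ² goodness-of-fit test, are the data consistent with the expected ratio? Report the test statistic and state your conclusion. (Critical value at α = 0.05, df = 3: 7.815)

38.138; not consistent

Under the 9:3:3:1 hypothesis (Σ ratio = 16, N = 572):
  tall red-fruited: 572 × 9/16 = 321.75
  tall yellow-fruited: 572 × 3/16 = 107.25
  dwarf red-fruited: 572 × 3/16 = 107.25
  dwarf yellow-fruited: 572 × 1/16 = 35.75
χ² = Σ (O − E)² / E
  tall red-fruited: (257 − 321.75)² / 321.75 = 13.0305
  tall yellow-fruited: (127 − 107.25)² / 107.25 = 3.6369
  dwarf red-fruited: (155 − 107.25)² / 107.25 = 21.2593
  dwarf yellow-fruited: (33 − 35.75)² / 35.75 = 0.2115
χ² = 13.0305 + 3.6369 + 21.2593 + 0.2115 = 38.1382 ≈ 38.138
Degrees of freedom = 4 − 1 = 3; critical value at α = 0.05 is 7.815.
Since 38.138 > 7.815, we reject the null hypothesis — the data do not fit the 9:3:3:1 ratio.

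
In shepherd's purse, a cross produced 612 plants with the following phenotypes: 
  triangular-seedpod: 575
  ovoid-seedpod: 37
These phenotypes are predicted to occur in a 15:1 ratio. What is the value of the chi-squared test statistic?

0.044

Expected counts for N = 612 under a 15:1 ratio (total parts = 16):
  triangular-seedpod: 612 × 15/16 = 573.75
  ovoid-seedpod: 612 × 1/16 = 38.25
χ² = Σ (O − E)² / E
  triangular-seedpod: (575 − 573.75)² / 573.75 = 0.0027
  ovoid-seedpod: (37 − 38.25)² / 38.25 = 0.0408
χ² = 0.0027 + 0.0408 = 0.0435 ≈ 0.044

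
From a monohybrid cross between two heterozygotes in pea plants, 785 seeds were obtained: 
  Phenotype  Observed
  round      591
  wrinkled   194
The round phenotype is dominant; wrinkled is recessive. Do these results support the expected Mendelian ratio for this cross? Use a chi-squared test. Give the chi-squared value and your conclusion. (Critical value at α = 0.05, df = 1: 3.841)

For a monohybrid cross between heterozygotes with complete dominance, the expected phenotypic ratio is 3:1.
Total ratio parts = 4. Expected numbers out of 785:
  round: 785 × 3/4 = 588.75
  wrinkled: 785 × 1/4 = 196.25
χ² = Σ (O − E)² / E
  round: (591 − 588.75)² / 588.75 = 0.0086
  wrinkled: (194 − 196.25)² / 196.25 = 0.0258
χ² = 0.0086 + 0.0258 = 0.0344 ≈ 0.034
Degrees of freedom = 2 − 1 = 1; critical value at α = 0.05 is 3.841.
Since 0.034 < 3.841, we fail to reject the null hypothesis — the data are consistent with the 3:1 ratio.

0.034; consistent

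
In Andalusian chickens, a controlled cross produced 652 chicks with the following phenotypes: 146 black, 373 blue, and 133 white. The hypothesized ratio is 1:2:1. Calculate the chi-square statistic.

The 1:2:1 ratio has 4 parts, so with N = 652 the expected counts are:
  black: 652 × 1/4 = 163
  blue: 652 × 2/4 = 326
  white: 652 × 1/4 = 163
χ² = Σ (O − E)² / E
  black: (146 − 163)² / 163 = 1.7730
  blue: (373 − 326)² / 326 = 6.7761
  white: (133 − 163)² / 163 = 5.5215
χ² = 1.7730 + 6.7761 + 5.5215 = 14.0706 ≈ 14.071

14.071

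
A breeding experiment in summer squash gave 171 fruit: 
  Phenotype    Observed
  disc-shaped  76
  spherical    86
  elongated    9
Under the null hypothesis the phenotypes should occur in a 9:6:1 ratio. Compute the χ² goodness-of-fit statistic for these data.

11.966

Total ratio parts = 16. Expected numbers out of 171:
  disc-shaped: 171 × 9/16 = 96.1875
  spherical: 171 × 6/16 = 64.125
  elongated: 171 × 1/16 = 10.6875
χ² = Σ (O − E)² / E
  disc-shaped: (76 − 96.1875)² / 96.1875 = 4.2369
  spherical: (86 − 64.125)² / 64.125 = 7.4622
  elongated: (9 − 10.6875)² / 10.6875 = 0.2664
χ² = 4.2369 + 7.4622 + 0.2664 = 11.9655 ≈ 11.966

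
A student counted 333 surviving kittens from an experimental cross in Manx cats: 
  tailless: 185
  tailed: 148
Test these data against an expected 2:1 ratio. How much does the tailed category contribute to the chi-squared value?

12.333

Expected counts for N = 333 under a 2:1 ratio (total parts = 3):
  tailless: 333 × 2/3 = 222
  tailed: 333 × 1/3 = 111
Contribution of tailed: (148 − 111)² / 111 = 12.3333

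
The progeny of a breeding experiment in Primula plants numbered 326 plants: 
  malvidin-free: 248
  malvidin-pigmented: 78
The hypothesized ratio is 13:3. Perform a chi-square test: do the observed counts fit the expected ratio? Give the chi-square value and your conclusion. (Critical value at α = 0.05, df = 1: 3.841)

Total ratio parts = 16. Expected numbers out of 326:
  malvidin-free: 326 × 13/16 = 264.875
  malvidin-pigmented: 326 × 3/16 = 61.125
χ² = Σ (O − E)² / E
  malvidin-free: (248 − 264.875)² / 264.875 = 1.0751
  malvidin-pigmented: (78 − 61.125)² / 61.125 = 4.6587
χ² = 1.0751 + 4.6587 = 5.7338 ≈ 5.734
Degrees of freedom = 2 − 1 = 1; critical value at α = 0.05 is 3.841.
Since 5.734 > 3.841, we reject the null hypothesis — the data do not fit the 13:3 ratio.

5.734; not consistent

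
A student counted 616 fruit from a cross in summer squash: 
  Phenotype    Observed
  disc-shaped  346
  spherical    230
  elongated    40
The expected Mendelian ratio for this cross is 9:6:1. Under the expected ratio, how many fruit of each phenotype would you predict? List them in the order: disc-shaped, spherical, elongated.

Under the 9:6:1 hypothesis (Σ ratio = 16, N = 616):
  disc-shaped: 616 × 9/16 = 346.5
  spherical: 616 × 6/16 = 231
  elongated: 616 × 1/16 = 38.5

346.5, 231, 38.5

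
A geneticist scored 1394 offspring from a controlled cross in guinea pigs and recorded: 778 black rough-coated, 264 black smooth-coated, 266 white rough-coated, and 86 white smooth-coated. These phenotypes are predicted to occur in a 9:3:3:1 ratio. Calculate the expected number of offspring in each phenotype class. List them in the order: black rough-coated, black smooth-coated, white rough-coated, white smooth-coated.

784.125, 261.375, 261.375, 87.125

Total ratio parts = 16. Expected numbers out of 1394:
  black rough-coated: 1394 × 9/16 = 784.125
  black smooth-coated: 1394 × 3/16 = 261.375
  white rough-coated: 1394 × 3/16 = 261.375
  white smooth-coated: 1394 × 1/16 = 87.125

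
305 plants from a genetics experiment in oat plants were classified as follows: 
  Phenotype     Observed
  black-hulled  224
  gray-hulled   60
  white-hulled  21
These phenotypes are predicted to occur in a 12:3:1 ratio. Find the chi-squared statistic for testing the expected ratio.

The 12:3:1 ratio has 16 parts, so with N = 305 the expected counts are:
  black-hulled: 305 × 12/16 = 228.75
  gray-hulled: 305 × 3/16 = 57.1875
  white-hulled: 305 × 1/16 = 19.0625
χ² = Σ (O − E)² / E
  black-hulled: (224 − 228.75)² / 228.75 = 0.0986
  gray-hulled: (60 − 57.1875)² / 57.1875 = 0.1383
  white-hulled: (21 − 19.0625)² / 19.0625 = 0.1969
χ² = 0.0986 + 0.1383 + 0.1969 = 0.4338 ≈ 0.434

0.434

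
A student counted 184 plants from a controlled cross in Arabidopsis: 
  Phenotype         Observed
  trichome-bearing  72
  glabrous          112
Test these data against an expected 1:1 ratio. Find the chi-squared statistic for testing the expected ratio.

The 1:1 ratio has 2 parts, so with N = 184 the expected counts are:
  trichome-bearing: 184 × 1/2 = 92
  glabrous: 184 × 1/2 = 92
χ² = Σ (O − E)² / E
  trichome-bearing: (72 − 92)² / 92 = 4.3478
  glabrous: (112 − 92)² / 92 = 4.3478
χ² = 4.3478 + 4.3478 = 8.6956 ≈ 8.696

8.696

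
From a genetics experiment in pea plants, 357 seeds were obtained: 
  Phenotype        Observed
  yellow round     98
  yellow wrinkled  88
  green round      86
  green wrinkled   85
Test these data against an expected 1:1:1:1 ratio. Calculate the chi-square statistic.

Total ratio parts = 4. Expected numbers out of 357:
  yellow round: 357 × 1/4 = 89.25
  yellow wrinkled: 357 × 1/4 = 89.25
  green round: 357 × 1/4 = 89.25
  green wrinkled: 357 × 1/4 = 89.25
χ² = Σ (O − E)² / E
  yellow round: (98 − 89.25)² / 89.25 = 0.8578
  yellow wrinkled: (88 − 89.25)² / 89.25 = 0.0175
  green round: (86 − 89.25)² / 89.25 = 0.1183
  green wrinkled: (85 − 89.25)² / 89.25 = 0.2024
χ² = 0.8578 + 0.0175 + 0.1183 + 0.2024 = 1.196

1.196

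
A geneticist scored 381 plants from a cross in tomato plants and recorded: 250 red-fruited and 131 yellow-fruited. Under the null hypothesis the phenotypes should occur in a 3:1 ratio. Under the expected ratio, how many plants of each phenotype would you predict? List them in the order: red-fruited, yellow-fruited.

Total ratio parts = 4. Expected numbers out of 381:
  red-fruited: 381 × 3/4 = 285.75
  yellow-fruited: 381 × 1/4 = 95.25

285.75, 95.25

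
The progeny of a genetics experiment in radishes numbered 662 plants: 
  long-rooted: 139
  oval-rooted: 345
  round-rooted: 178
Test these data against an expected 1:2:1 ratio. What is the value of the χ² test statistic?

Under the 1:2:1 hypothesis (Σ ratio = 4, N = 662):
  long-rooted: 662 × 1/4 = 165.5
  oval-rooted: 662 × 2/4 = 331
  round-rooted: 662 × 1/4 = 165.5
χ² = Σ (O − E)² / E
  long-rooted: (139 − 165.5)² / 165.5 = 4.2432
  oval-rooted: (345 − 331)² / 331 = 0.5921
  round-rooted: (178 − 165.5)² / 165.5 = 0.9441
χ² = 4.2432 + 0.5921 + 0.9441 = 5.7794 ≈ 5.779

5.779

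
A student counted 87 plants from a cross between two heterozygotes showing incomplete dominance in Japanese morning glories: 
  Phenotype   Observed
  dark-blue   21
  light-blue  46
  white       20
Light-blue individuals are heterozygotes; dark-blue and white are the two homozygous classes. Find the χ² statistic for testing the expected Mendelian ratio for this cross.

0.310

With incomplete dominance, a heterozygote × heterozygote cross gives a 1:2:1 phenotypic ratio.
The 1:2:1 ratio has 4 parts, so with N = 87 the expected counts are:
  dark-blue: 87 × 1/4 = 21.75
  light-blue: 87 × 2/4 = 43.5
  white: 87 × 1/4 = 21.75
χ² = Σ (O − E)² / E
  dark-blue: (21 − 21.75)² / 21.75 = 0.0259
  light-blue: (46 − 43.5)² / 43.5 = 0.1437
  white: (20 − 21.75)² / 21.75 = 0.1408
χ² = 0.0259 + 0.1437 + 0.1408 = 0.3104 ≈ 0.310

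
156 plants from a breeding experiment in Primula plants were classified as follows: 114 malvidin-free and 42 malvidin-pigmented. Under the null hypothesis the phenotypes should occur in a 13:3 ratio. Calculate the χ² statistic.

6.840

Total ratio parts = 16. Expected numbers out of 156:
  malvidin-free: 156 × 13/16 = 126.75
  malvidin-pigmented: 156 × 3/16 = 29.25
χ² = Σ (O − E)² / E
  malvidin-free: (114 − 126.75)² / 126.75 = 1.2825
  malvidin-pigmented: (42 − 29.25)² / 29.25 = 5.5577
χ² = 1.2825 + 5.5577 = 6.8402 ≈ 6.840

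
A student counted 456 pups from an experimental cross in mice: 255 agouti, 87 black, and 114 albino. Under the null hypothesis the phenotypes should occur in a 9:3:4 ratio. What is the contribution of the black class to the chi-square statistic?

0.026

Total ratio parts = 16. Expected numbers out of 456:
  agouti: 456 × 9/16 = 256.5
  black: 456 × 3/16 = 85.5
  albino: 456 × 4/16 = 114
Contribution of black: (87 − 85.5)² / 85.5 = 0.0263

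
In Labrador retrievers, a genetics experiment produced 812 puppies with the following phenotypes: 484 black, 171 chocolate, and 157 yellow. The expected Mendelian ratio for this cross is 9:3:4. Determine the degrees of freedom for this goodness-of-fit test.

2

A goodness-of-fit test with 3 phenotype classes has df = 3 − 1 = 2.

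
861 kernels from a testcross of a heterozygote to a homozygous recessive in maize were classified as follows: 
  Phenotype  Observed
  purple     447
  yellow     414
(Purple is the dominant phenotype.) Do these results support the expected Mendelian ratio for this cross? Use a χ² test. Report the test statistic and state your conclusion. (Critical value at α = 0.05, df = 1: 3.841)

A testcross of a heterozygote (Aa × aa) gives a 1:1 phenotypic ratio.
Under the 1:1 hypothesis (Σ ratio = 2, N = 861):
  purple: 861 × 1/2 = 430.5
  yellow: 861 × 1/2 = 430.5
χ² = Σ (O − E)² / E
  purple: (447 − 430.5)² / 430.5 = 0.6324
  yellow: (414 − 430.5)² / 430.5 = 0.6324
χ² = 0.6324 + 0.6324 = 1.2648 ≈ 1.265
Degrees of freedom = 2 − 1 = 1; critical value at α = 0.05 is 3.841.
Since 1.265 < 3.841, we fail to reject the null hypothesis — the data are consistent with the 1:1 ratio.

1.265; consistent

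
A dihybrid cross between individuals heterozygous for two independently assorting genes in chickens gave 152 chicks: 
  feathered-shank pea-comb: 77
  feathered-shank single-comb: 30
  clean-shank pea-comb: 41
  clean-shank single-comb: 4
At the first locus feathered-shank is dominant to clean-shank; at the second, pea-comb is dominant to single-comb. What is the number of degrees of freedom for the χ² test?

3

A dihybrid F₂ with independent assortment and complete dominance at both loci gives a 9:3:3:1 phenotypic ratio.
A goodness-of-fit test with 4 phenotype classes has df = 4 − 1 = 3.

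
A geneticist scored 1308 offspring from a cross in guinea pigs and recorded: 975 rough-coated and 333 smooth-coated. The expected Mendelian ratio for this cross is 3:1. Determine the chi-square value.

0.147

The 3:1 ratio has 4 parts, so with N = 1308 the expected counts are:
  rough-coated: 1308 × 3/4 = 981
  smooth-coated: 1308 × 1/4 = 327
χ² = Σ (O − E)² / E
  rough-coated: (975 − 981)² / 981 = 0.0367
  smooth-coated: (333 − 327)² / 327 = 0.1101
χ² = 0.0367 + 0.1101 = 0.1468 ≈ 0.147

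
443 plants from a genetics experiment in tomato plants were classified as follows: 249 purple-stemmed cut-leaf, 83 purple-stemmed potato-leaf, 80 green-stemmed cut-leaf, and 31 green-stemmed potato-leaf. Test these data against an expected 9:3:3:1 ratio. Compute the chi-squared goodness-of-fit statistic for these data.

0.509

Expected counts for N = 443 under a 9:3:3:1 ratio (total parts = 16):
  purple-stemmed cut-leaf: 443 × 9/16 = 249.1875
  purple-stemmed potato-leaf: 443 × 3/16 = 83.0625
  green-stemmed cut-leaf: 443 × 3/16 = 83.0625
  green-stemmed potato-leaf: 443 × 1/16 = 27.6875
χ² = Σ (O − E)² / E
  purple-stemmed cut-leaf: (249 − 249.1875)² / 249.1875 = 0.0001
  purple-stemmed potato-leaf: (83 − 83.0625)² / 83.0625 = 0.0000
  green-stemmed cut-leaf: (80 − 83.0625)² / 83.0625 = 0.1129
  green-stemmed potato-leaf: (31 − 27.6875)² / 27.6875 = 0.3963
χ² = 0.0001 + 0.0000 + 0.1129 + 0.3963 = 0.5093 ≈ 0.509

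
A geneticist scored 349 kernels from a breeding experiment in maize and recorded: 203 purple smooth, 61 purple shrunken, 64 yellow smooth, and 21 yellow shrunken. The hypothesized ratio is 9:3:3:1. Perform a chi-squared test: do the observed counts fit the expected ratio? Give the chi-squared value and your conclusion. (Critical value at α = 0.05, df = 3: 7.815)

Under the 9:3:3:1 hypothesis (Σ ratio = 16, N = 349):
  purple smooth: 349 × 9/16 = 196.3125
  purple shrunken: 349 × 3/16 = 65.4375
  yellow smooth: 349 × 3/16 = 65.4375
  yellow shrunken: 349 × 1/16 = 21.8125
χ² = Σ (O − E)² / E
  purple smooth: (203 − 196.3125)² / 196.3125 = 0.2278
  purple shrunken: (61 − 65.4375)² / 65.4375 = 0.3009
  yellow smooth: (64 − 65.4375)² / 65.4375 = 0.0316
  yellow shrunken: (21 − 21.8125)² / 21.8125 = 0.0303
χ² = 0.2278 + 0.3009 + 0.0316 + 0.0303 = 0.5906 ≈ 0.591
Degrees of freedom = 4 − 1 = 3; critical value at α = 0.05 is 7.815.
Since 0.591 < 7.815, we fail to reject the null hypothesis — the data are consistent with the 9:3:3:1 ratio.

0.591; consistent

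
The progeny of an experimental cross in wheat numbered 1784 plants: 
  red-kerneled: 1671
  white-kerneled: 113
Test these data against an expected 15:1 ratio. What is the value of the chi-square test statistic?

The 15:1 ratio has 16 parts, so with N = 1784 the expected counts are:
  red-kerneled: 1784 × 15/16 = 1672.5
  white-kerneled: 1784 × 1/16 = 111.5
χ² = Σ (O − E)² / E
  red-kerneled: (1671 − 1672.5)² / 1672.5 = 0.0013
  white-kerneled: (113 − 111.5)² / 111.5 = 0.0202
χ² = 0.0013 + 0.0202 = 0.0215 ≈ 0.022

0.022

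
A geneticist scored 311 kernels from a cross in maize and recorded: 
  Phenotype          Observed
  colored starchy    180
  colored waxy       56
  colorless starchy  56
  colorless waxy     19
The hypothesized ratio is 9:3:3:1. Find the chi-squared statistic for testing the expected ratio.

0.340

Under the 9:3:3:1 hypothesis (Σ ratio = 16, N = 311):
  colored starchy: 311 × 9/16 = 174.9375
  colored waxy: 311 × 3/16 = 58.3125
  colorless starchy: 311 × 3/16 = 58.3125
  colorless waxy: 311 × 1/16 = 19.4375
χ² = Σ (O − E)² / E
  colored starchy: (180 − 174.9375)² / 174.9375 = 0.1465
  colored waxy: (56 − 58.3125)² / 58.3125 = 0.0917
  colorless starchy: (56 − 58.3125)² / 58.3125 = 0.0917
  colorless waxy: (19 − 19.4375)² / 19.4375 = 0.0098
χ² = 0.1465 + 0.0917 + 0.0917 + 0.0098 = 0.3397 ≈ 0.340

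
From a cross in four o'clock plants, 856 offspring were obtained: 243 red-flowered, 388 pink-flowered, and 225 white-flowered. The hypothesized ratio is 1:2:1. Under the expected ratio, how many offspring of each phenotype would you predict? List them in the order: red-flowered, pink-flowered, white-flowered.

214, 428, 214

The 1:2:1 ratio has 4 parts, so with N = 856 the expected counts are:
  red-flowered: 856 × 1/4 = 214
  pink-flowered: 856 × 2/4 = 428
  white-flowered: 856 × 1/4 = 214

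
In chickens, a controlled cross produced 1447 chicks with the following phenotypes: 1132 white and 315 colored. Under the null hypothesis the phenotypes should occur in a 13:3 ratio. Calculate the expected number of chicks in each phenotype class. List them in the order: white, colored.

1175.6875, 271.3125

Under the 13:3 hypothesis (Σ ratio = 16, N = 1447):
  white: 1447 × 13/16 = 1175.6875
  colored: 1447 × 3/16 = 271.3125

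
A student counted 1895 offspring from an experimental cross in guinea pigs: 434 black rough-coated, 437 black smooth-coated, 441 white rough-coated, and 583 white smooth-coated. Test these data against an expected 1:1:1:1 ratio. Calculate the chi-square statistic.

33.644

The 1:1:1:1 ratio has 4 parts, so with N = 1895 the expected counts are:
  black rough-coated: 1895 × 1/4 = 473.75
  black smooth-coated: 1895 × 1/4 = 473.75
  white rough-coated: 1895 × 1/4 = 473.75
  white smooth-coated: 1895 × 1/4 = 473.75
χ² = Σ (O − E)² / E
  black rough-coated: (434 − 473.75)² / 473.75 = 3.3352
  black smooth-coated: (437 − 473.75)² / 473.75 = 2.8508
  white rough-coated: (441 − 473.75)² / 473.75 = 2.2640
  white smooth-coated: (583 − 473.75)² / 473.75 = 25.1938
χ² = 3.3352 + 2.8508 + 2.2640 + 25.1938 = 33.6438 ≈ 33.644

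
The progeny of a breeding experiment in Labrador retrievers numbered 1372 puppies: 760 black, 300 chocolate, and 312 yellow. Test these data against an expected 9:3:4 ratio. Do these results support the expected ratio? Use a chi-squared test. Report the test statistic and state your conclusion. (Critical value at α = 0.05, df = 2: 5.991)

10.085; not consistent

Total ratio parts = 16. Expected numbers out of 1372:
  black: 1372 × 9/16 = 771.75
  chocolate: 1372 × 3/16 = 257.25
  yellow: 1372 × 4/16 = 343
χ² = Σ (O − E)² / E
  black: (760 − 771.75)² / 771.75 = 0.1789
  chocolate: (300 − 257.25)² / 257.25 = 7.1042
  yellow: (312 − 343)² / 343 = 2.8017
χ² = 0.1789 + 7.1042 + 2.8017 = 10.0848 ≈ 10.085
Degrees of freedom = 3 − 1 = 2; critical value at α = 0.05 is 5.991.
Since 10.085 > 5.991, we reject the null hypothesis — the data do not fit the 9:3:4 ratio.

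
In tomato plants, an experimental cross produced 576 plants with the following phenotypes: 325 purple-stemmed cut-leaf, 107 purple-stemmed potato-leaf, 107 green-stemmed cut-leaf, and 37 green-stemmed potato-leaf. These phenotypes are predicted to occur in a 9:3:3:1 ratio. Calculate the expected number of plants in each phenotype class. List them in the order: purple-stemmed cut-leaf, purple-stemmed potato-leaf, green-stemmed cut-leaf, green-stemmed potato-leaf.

Total ratio parts = 16. Expected numbers out of 576:
  purple-stemmed cut-leaf: 576 × 9/16 = 324
  purple-stemmed potato-leaf: 576 × 3/16 = 108
  green-stemmed cut-leaf: 576 × 3/16 = 108
  green-stemmed potato-leaf: 576 × 1/16 = 36

324, 108, 108, 36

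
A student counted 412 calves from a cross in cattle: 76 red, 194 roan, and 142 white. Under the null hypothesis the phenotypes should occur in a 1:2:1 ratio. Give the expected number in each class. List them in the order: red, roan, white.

The 1:2:1 ratio has 4 parts, so with N = 412 the expected counts are:
  red: 412 × 1/4 = 103
  roan: 412 × 2/4 = 206
  white: 412 × 1/4 = 103

103, 206, 103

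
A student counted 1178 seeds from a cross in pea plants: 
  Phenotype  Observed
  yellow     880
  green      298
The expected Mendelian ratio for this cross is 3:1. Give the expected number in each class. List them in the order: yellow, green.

883.5, 294.5

Total ratio parts = 4. Expected numbers out of 1178:
  yellow: 1178 × 3/4 = 883.5
  green: 1178 × 1/4 = 294.5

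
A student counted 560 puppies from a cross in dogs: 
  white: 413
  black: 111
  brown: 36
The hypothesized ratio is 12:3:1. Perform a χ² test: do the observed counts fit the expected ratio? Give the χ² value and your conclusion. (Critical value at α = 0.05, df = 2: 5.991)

Total ratio parts = 16. Expected numbers out of 560:
  white: 560 × 12/16 = 420
  black: 560 × 3/16 = 105
  brown: 560 × 1/16 = 35
χ² = Σ (O − E)² / E
  white: (413 − 420)² / 420 = 0.1167
  black: (111 − 105)² / 105 = 0.3429
  brown: (36 − 35)² / 35 = 0.0286
χ² = 0.1167 + 0.3429 + 0.0286 = 0.4882 ≈ 0.488
Degrees of freedom = 3 − 1 = 2; critical value at α = 0.05 is 5.991.
Since 0.488 < 5.991, we fail to reject the null hypothesis — the data are consistent with the 12:3:1 ratio.

0.488; consistent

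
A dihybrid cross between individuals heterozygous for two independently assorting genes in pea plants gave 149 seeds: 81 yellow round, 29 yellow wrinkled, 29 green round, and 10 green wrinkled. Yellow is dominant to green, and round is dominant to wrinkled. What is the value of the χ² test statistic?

0.226

A dihybrid F₂ with independent assortment and complete dominance at both loci gives a 9:3:3:1 phenotypic ratio.
Under the 9:3:3:1 hypothesis (Σ ratio = 16, N = 149):
  yellow round: 149 × 9/16 = 83.8125
  yellow wrinkled: 149 × 3/16 = 27.9375
  green round: 149 × 3/16 = 27.9375
  green wrinkled: 149 × 1/16 = 9.3125
χ² = Σ (O − E)² / E
  yellow round: (81 − 83.8125)² / 83.8125 = 0.0944
  yellow wrinkled: (29 − 27.9375)² / 27.9375 = 0.0404
  green round: (29 − 27.9375)² / 27.9375 = 0.0404
  green wrinkled: (10 − 9.3125)² / 9.3125 = 0.0508
χ² = 0.0944 + 0.0404 + 0.0404 + 0.0508 = 0.226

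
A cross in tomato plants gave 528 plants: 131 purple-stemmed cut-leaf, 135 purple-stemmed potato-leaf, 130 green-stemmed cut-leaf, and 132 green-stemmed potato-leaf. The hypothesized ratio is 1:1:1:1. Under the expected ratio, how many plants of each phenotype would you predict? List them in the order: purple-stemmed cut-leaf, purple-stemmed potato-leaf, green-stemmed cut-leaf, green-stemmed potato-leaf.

Total ratio parts = 4. Expected numbers out of 528:
  purple-stemmed cut-leaf: 528 × 1/4 = 132
  purple-stemmed potato-leaf: 528 × 1/4 = 132
  green-stemmed cut-leaf: 528 × 1/4 = 132
  green-stemmed potato-leaf: 528 × 1/4 = 132

132, 132, 132, 132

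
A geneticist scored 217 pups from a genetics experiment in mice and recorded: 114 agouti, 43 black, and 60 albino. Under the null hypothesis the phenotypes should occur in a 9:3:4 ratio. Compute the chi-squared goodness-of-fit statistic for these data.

Under the 9:3:4 hypothesis (Σ ratio = 16, N = 217):
  agouti: 217 × 9/16 = 122.0625
  black: 217 × 3/16 = 40.6875
  albino: 217 × 4/16 = 54.25
χ² = Σ (O − E)² / E
  agouti: (114 − 122.0625)² / 122.0625 = 0.5325
  black: (43 − 40.6875)² / 40.6875 = 0.1314
  albino: (60 − 54.25)² / 54.25 = 0.6094
χ² = 0.5325 + 0.1314 + 0.6094 = 1.2733 ≈ 1.273

1.273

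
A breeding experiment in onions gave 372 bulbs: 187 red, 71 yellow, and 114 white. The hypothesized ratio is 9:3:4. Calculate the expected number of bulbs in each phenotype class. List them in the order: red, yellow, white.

209.25, 69.75, 93

The 9:3:4 ratio has 16 parts, so with N = 372 the expected counts are:
  red: 372 × 9/16 = 209.25
  yellow: 372 × 3/16 = 69.75
  white: 372 × 4/16 = 93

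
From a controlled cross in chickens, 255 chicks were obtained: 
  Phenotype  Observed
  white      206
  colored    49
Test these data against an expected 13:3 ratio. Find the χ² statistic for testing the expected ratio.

0.036

Under the 13:3 hypothesis (Σ ratio = 16, N = 255):
  white: 255 × 13/16 = 207.1875
  colored: 255 × 3/16 = 47.8125
χ² = Σ (O − E)² / E
  white: (206 − 207.1875)² / 207.1875 = 0.0068
  colored: (49 − 47.8125)² / 47.8125 = 0.0295
χ² = 0.0068 + 0.0295 = 0.0363 ≈ 0.036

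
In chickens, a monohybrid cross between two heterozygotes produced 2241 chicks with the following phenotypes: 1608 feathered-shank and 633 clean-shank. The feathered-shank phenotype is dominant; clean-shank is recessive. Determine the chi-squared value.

For a monohybrid cross between heterozygotes with complete dominance, the expected phenotypic ratio is 3:1.
Under the 3:1 hypothesis (Σ ratio = 4, N = 2241):
  feathered-shank: 2241 × 3/4 = 1680.75
  clean-shank: 2241 × 1/4 = 560.25
χ² = Σ (O − E)² / E
  feathered-shank: (1608 − 1680.75)² / 1680.75 = 3.1489
  clean-shank: (633 − 560.25)² / 560.25 = 9.4468
χ² = 3.1489 + 9.4468 = 12.5957 ≈ 12.596

12.596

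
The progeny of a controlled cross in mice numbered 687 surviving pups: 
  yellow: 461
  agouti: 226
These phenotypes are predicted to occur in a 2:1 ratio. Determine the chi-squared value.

0.059

The 2:1 ratio has 3 parts, so with N = 687 the expected counts are:
  yellow: 687 × 2/3 = 458
  agouti: 687 × 1/3 = 229
χ² = Σ (O − E)² / E
  yellow: (461 − 458)² / 458 = 0.0197
  agouti: (226 − 229)² / 229 = 0.0393
χ² = 0.0197 + 0.0393 = 0.059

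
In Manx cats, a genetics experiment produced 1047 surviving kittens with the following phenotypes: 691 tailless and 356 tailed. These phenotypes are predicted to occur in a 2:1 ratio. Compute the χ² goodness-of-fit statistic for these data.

Expected counts for N = 1047 under a 2:1 ratio (total parts = 3):
  tailless: 1047 × 2/3 = 698
  tailed: 1047 × 1/3 = 349
χ² = Σ (O − E)² / E
  tailless: (691 − 698)² / 698 = 0.0702
  tailed: (356 − 349)² / 349 = 0.1404
χ² = 0.0702 + 0.1404 = 0.2106 ≈ 0.211

0.211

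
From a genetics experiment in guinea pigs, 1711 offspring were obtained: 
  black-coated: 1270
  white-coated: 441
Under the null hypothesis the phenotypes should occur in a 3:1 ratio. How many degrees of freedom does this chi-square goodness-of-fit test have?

1

A goodness-of-fit test with 2 phenotype classes has df = 2 − 1 = 1.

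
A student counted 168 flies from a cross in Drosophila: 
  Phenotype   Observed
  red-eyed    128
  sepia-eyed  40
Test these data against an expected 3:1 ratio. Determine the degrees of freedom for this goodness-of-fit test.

A goodness-of-fit test with 2 phenotype classes has df = 2 − 1 = 1.

1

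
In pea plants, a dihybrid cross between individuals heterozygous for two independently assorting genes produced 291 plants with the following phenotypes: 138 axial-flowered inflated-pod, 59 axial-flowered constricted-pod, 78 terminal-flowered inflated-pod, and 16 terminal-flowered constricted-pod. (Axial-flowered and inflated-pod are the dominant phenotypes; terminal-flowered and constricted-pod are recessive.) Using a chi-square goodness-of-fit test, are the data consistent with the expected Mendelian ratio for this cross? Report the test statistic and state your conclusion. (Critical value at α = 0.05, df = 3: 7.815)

14.723; not consistent

A dihybrid F₂ with independent assortment and complete dominance at both loci gives a 9:3:3:1 phenotypic ratio.
Total ratio parts = 16. Expected numbers out of 291:
  axial-flowered inflated-pod: 291 × 9/16 = 163.6875
  axial-flowered constricted-pod: 291 × 3/16 = 54.5625
  terminal-flowered inflated-pod: 291 × 3/16 = 54.5625
  terminal-flowered constricted-pod: 291 × 1/16 = 18.1875
χ² = Σ (O − E)² / E
  axial-flowered inflated-pod: (138 − 163.6875)² / 163.6875 = 4.0311
  axial-flowered constricted-pod: (59 − 54.5625)² / 54.5625 = 0.3609
  terminal-flowered inflated-pod: (78 − 54.5625)² / 54.5625 = 10.0677
  terminal-flowered constricted-pod: (16 − 18.1875)² / 18.1875 = 0.2631
χ² = 4.0311 + 0.3609 + 10.0677 + 0.2631 = 14.7228 ≈ 14.723
Degrees of freedom = 4 − 1 = 3; critical value at α = 0.05 is 7.815.
Since 14.723 > 7.815, we reject the null hypothesis — the data do not fit the 9:3:3:1 ratio.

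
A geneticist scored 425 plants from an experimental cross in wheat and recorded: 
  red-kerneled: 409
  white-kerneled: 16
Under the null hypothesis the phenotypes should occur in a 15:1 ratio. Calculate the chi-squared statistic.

4.480

The 15:1 ratio has 16 parts, so with N = 425 the expected counts are:
  red-kerneled: 425 × 15/16 = 398.4375
  white-kerneled: 425 × 1/16 = 26.5625
χ² = Σ (O − E)² / E
  red-kerneled: (409 − 398.4375)² / 398.4375 = 0.2800
  white-kerneled: (16 − 26.5625)² / 26.5625 = 4.2001
χ² = 0.2800 + 4.2001 = 4.4801 ≈ 4.480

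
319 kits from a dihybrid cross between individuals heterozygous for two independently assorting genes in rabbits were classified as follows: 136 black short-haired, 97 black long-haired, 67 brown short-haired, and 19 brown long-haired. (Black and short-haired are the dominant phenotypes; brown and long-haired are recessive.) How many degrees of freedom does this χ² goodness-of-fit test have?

A dihybrid F₂ with independent assortment and complete dominance at both loci gives a 9:3:3:1 phenotypic ratio.
A goodness-of-fit test with 4 phenotype classes has df = 4 − 1 = 3.

3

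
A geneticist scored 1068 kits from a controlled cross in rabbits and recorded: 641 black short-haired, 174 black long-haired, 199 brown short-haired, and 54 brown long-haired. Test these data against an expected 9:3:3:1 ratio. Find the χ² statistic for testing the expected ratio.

8.581

The 9:3:3:1 ratio has 16 parts, so with N = 1068 the expected counts are:
  black short-haired: 1068 × 9/16 = 600.75
  black long-haired: 1068 × 3/16 = 200.25
  brown short-haired: 1068 × 3/16 = 200.25
  brown long-haired: 1068 × 1/16 = 66.75
χ² = Σ (O − E)² / E
  black short-haired: (641 − 600.75)² / 600.75 = 2.6967
  black long-haired: (174 − 200.25)² / 200.25 = 3.4410
  brown short-haired: (199 − 200.25)² / 200.25 = 0.0078
  brown long-haired: (54 − 66.75)² / 66.75 = 2.4354
χ² = 2.6967 + 3.4410 + 0.0078 + 2.4354 = 8.5809 ≈ 8.581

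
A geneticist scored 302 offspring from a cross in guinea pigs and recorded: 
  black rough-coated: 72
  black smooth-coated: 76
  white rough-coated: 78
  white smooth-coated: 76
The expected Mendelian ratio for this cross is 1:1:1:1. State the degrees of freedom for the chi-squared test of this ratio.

A goodness-of-fit test with 4 phenotype classes has df = 4 − 1 = 3.

3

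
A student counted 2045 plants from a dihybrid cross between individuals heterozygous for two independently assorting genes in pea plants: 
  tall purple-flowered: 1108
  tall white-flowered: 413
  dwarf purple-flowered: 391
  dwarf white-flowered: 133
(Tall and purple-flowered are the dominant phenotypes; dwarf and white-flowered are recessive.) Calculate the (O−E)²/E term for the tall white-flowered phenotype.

A dihybrid F₂ with independent assortment and complete dominance at both loci gives a 9:3:3:1 phenotypic ratio.
Expected counts for N = 2045 under a 9:3:3:1 ratio (total parts = 16):
  tall purple-flowered: 2045 × 9/16 = 1150.3125
  tall white-flowered: 2045 × 3/16 = 383.4375
  dwarf purple-flowered: 2045 × 3/16 = 383.4375
  dwarf white-flowered: 2045 × 1/16 = 127.8125
Contribution of tall white-flowered: (413 − 383.4375)² / 383.4375 = 2.2792

2.279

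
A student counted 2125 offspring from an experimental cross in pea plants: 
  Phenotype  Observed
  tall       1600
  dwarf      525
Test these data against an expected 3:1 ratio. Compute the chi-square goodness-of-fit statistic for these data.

The 3:1 ratio has 4 parts, so with N = 2125 the expected counts are:
  tall: 2125 × 3/4 = 1593.75
  dwarf: 2125 × 1/4 = 531.25
χ² = Σ (O − E)² / E
  tall: (1600 − 1593.75)² / 1593.75 = 0.0245
  dwarf: (525 − 531.25)² / 531.25 = 0.0735
χ² = 0.0245 + 0.0735 = 0.098

0.098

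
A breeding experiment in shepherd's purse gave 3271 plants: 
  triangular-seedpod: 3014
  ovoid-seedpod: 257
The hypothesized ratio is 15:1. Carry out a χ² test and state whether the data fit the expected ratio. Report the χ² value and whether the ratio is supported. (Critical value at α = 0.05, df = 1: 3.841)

The 15:1 ratio has 16 parts, so with N = 3271 the expected counts are:
  triangular-seedpod: 3271 × 15/16 = 3066.5625
  ovoid-seedpod: 3271 × 1/16 = 204.4375
χ² = Σ (O − E)² / E
  triangular-seedpod: (3014 − 3066.5625)² / 3066.5625 = 0.9009
  ovoid-seedpod: (257 − 204.4375)² / 204.4375 = 13.5142
χ² = 0.9009 + 13.5142 = 14.4151 ≈ 14.415
Degrees of freedom = 2 − 1 = 1; critical value at α = 0.05 is 3.841.
Since 14.415 > 3.841, we reject the null hypothesis — the data do not fit the 15:1 ratio.

14.415; not consistent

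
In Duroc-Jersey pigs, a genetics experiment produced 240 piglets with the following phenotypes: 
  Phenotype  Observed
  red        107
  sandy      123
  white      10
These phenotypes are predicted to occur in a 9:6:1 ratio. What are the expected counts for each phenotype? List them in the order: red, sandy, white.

Total ratio parts = 16. Expected numbers out of 240:
  red: 240 × 9/16 = 135
  sandy: 240 × 6/16 = 90
  white: 240 × 1/16 = 15

135, 90, 15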